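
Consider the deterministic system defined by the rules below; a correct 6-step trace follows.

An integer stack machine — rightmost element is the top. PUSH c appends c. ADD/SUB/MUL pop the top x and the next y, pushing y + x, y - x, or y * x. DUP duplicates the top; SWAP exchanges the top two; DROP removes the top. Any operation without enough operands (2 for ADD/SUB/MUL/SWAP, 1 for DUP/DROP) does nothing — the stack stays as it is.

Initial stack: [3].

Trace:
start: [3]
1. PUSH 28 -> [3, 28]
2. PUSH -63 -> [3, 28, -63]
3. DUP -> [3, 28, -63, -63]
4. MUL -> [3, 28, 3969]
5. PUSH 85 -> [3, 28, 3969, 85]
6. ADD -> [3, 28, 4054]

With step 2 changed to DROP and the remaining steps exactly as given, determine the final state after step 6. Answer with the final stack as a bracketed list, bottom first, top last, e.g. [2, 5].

[94]

(re-executing from step 2 with the substitution; state before step 2: [3, 28])
2. DROP -> [3]
3. DUP -> [3, 3]
4. MUL -> [9]
5. PUSH 85 -> [9, 85]
6. ADD -> [94]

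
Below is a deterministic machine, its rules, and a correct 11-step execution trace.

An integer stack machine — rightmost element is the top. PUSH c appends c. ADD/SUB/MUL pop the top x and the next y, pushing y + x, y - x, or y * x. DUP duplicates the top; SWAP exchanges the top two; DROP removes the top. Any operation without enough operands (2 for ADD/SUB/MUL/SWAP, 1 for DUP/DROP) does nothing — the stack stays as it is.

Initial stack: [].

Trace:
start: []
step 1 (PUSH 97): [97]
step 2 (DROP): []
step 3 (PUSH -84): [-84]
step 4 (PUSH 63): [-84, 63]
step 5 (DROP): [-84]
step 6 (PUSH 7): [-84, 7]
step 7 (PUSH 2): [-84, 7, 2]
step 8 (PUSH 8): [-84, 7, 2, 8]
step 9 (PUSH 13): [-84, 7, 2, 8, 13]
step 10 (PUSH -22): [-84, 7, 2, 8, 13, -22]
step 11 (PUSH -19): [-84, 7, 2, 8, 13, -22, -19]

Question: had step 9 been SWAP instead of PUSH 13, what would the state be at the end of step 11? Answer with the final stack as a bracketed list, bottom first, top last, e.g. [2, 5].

[-84, 7, 8, 2, -22, -19]

(re-executing from step 9 with the substitution; state before step 9: [-84, 7, 2, 8])
step 9 (SWAP): [-84, 7, 8, 2]
step 10 (PUSH -22): [-84, 7, 8, 2, -22]
step 11 (PUSH -19): [-84, 7, 8, 2, -22, -19]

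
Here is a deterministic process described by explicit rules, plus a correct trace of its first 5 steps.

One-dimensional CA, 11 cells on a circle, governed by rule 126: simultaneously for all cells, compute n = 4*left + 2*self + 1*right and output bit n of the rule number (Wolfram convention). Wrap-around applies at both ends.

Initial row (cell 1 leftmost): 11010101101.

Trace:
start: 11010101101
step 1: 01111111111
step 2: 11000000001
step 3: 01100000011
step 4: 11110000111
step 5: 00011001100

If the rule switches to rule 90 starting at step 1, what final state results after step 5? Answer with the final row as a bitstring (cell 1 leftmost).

(re-executing steps 1..5 under rule 90; state before step 1: 11010101101)
step 1: 01000001101
step 2: 00100011100
step 3: 01010110110
step 4: 10000110111
step 5: 11001110100

11001110100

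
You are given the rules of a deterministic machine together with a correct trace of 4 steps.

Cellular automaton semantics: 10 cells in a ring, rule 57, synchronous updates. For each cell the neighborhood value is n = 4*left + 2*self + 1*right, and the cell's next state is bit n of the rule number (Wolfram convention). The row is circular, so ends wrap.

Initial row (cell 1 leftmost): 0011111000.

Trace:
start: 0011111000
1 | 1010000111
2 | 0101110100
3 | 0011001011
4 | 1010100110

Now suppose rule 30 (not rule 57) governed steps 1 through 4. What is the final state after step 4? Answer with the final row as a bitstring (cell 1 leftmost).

(re-executing steps 1..4 under rule 30; state before step 1: 0011111000)
1 | 0110000100
2 | 1101001110
3 | 1001111000
4 | 1111000101

1111000101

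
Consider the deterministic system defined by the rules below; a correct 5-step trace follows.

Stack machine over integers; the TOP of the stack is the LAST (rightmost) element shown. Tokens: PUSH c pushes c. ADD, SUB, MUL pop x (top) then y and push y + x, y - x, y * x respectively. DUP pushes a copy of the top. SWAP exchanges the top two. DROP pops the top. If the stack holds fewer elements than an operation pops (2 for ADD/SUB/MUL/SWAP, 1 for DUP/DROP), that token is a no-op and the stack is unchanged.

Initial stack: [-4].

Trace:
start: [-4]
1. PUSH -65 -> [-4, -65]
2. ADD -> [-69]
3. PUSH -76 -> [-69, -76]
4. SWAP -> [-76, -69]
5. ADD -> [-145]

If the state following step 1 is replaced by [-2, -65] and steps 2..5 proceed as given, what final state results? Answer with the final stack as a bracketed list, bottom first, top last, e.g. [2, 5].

state after step 1 := [-2, -65]
2. ADD -> [-67]
3. PUSH -76 -> [-67, -76]
4. SWAP -> [-76, -67]
5. ADD -> [-143]

[-143]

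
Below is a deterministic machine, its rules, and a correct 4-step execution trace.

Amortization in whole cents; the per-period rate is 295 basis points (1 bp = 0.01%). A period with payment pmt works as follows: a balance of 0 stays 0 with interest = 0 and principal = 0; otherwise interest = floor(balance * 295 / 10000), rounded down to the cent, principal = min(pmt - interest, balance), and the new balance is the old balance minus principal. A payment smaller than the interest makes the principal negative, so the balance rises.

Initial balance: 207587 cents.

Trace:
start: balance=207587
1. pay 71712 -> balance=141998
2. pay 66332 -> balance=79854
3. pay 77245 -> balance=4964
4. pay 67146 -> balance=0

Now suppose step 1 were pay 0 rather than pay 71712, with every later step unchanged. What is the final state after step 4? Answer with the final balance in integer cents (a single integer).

(re-executing from step 1 with the substitution; state before step 1: balance=207587)
1. pay 0 -> balance=213710
2. pay 66332 -> balance=153682
3. pay 77245 -> balance=80970
4. pay 67146 -> balance=16212

16212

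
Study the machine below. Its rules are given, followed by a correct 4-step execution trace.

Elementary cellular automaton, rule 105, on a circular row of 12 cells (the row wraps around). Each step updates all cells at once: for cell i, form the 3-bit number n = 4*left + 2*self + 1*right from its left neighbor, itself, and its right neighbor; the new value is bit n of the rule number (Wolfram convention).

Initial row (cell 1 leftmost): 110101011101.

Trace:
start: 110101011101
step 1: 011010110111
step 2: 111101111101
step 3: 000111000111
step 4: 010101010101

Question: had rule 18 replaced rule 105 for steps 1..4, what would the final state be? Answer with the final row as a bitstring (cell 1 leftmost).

000000000000

(re-executing steps 1..4 under rule 18; state before step 1: 110101011101)
step 1: 000000000000
step 2: 000000000000
step 3: 000000000000
step 4: 000000000000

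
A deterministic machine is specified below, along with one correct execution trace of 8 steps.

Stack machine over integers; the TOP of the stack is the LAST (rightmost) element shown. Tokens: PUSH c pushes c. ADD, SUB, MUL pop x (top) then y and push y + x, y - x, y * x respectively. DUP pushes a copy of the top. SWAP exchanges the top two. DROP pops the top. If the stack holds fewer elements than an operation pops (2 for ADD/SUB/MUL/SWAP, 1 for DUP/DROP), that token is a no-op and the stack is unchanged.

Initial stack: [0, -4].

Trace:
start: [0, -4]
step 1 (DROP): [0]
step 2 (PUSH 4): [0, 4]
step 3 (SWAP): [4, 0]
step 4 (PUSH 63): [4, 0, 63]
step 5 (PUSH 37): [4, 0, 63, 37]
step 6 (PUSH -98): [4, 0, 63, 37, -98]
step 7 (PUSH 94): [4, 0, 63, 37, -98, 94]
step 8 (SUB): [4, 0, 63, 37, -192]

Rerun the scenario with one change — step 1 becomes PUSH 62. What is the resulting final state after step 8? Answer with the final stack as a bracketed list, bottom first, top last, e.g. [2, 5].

(re-executing from step 1 with the substitution; state before step 1: [0, -4])
step 1 (PUSH 62): [0, -4, 62]
step 2 (PUSH 4): [0, -4, 62, 4]
step 3 (SWAP): [0, -4, 4, 62]
step 4 (PUSH 63): [0, -4, 4, 62, 63]
step 5 (PUSH 37): [0, -4, 4, 62, 63, 37]
step 6 (PUSH -98): [0, -4, 4, 62, 63, 37, -98]
step 7 (PUSH 94): [0, -4, 4, 62, 63, 37, -98, 94]
step 8 (SUB): [0, -4, 4, 62, 63, 37, -192]

[0, -4, 4, 62, 63, 37, -192]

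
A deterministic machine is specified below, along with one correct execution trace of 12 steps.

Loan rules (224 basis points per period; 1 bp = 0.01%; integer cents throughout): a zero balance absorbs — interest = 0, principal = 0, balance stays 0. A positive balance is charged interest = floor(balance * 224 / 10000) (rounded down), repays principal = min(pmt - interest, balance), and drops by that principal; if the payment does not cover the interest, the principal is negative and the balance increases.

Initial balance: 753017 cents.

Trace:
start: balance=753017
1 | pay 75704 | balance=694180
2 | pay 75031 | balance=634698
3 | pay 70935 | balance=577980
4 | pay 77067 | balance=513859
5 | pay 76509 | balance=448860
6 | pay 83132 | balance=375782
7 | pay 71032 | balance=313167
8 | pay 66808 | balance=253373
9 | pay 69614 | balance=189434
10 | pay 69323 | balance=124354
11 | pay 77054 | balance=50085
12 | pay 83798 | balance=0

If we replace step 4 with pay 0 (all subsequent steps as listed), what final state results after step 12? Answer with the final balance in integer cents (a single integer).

59418

(re-executing from step 4 with the substitution; state before step 4: balance=577980)
4 | pay 0 | balance=590926
5 | pay 76509 | balance=527653
6 | pay 83132 | balance=456340
7 | pay 71032 | balance=395530
8 | pay 66808 | balance=337581
9 | pay 69614 | balance=275528
10 | pay 69323 | balance=212376
11 | pay 77054 | balance=140079
12 | pay 83798 | balance=59418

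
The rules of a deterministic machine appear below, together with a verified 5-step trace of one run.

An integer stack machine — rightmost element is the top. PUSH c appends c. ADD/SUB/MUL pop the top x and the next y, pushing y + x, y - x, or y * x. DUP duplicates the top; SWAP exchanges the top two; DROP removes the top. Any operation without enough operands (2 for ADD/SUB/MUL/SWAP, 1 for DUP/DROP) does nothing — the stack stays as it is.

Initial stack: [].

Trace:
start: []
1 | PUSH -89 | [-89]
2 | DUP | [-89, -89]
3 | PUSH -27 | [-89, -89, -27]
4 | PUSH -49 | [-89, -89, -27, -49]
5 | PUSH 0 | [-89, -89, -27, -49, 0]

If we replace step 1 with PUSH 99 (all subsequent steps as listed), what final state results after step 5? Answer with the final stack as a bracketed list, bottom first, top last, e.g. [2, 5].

(re-executing from step 1 with the substitution; state before step 1: [])
1 | PUSH 99 | [99]
2 | DUP | [99, 99]
3 | PUSH -27 | [99, 99, -27]
4 | PUSH -49 | [99, 99, -27, -49]
5 | PUSH 0 | [99, 99, -27, -49, 0]

[99, 99, -27, -49, 0]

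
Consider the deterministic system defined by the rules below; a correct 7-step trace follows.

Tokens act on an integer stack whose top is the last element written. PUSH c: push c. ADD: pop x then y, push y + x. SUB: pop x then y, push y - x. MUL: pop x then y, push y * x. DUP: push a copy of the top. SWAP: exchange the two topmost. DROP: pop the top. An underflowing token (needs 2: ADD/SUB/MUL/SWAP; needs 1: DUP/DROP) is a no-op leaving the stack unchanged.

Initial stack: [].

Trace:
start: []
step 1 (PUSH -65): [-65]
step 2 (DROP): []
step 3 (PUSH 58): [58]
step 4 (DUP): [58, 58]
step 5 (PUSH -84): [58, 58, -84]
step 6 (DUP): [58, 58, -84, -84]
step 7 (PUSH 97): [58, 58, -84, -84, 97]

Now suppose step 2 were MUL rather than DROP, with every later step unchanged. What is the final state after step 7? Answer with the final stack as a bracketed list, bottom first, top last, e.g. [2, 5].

[-65, 58, 58, -84, -84, 97]

(re-executing from step 2 with the substitution; state before step 2: [-65])
step 2 (MUL): [-65]
step 3 (PUSH 58): [-65, 58]
step 4 (DUP): [-65, 58, 58]
step 5 (PUSH -84): [-65, 58, 58, -84]
step 6 (DUP): [-65, 58, 58, -84, -84]
step 7 (PUSH 97): [-65, 58, 58, -84, -84, 97]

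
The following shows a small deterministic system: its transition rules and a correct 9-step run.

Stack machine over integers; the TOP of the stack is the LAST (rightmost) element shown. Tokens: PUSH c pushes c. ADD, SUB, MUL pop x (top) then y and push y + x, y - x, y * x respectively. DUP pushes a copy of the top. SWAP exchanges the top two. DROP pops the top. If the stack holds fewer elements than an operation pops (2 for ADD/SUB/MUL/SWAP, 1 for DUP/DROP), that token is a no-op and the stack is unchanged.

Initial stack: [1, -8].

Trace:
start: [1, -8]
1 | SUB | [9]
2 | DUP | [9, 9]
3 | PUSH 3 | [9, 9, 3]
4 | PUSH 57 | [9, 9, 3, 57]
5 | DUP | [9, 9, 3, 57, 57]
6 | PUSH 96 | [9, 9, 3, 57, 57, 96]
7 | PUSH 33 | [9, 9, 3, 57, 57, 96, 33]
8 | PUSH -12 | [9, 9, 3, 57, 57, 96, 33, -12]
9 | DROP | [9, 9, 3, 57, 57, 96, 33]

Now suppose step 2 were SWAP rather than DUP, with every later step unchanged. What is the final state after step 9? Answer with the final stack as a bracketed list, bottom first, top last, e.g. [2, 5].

[9, 3, 57, 57, 96, 33]

(re-executing from step 2 with the substitution; state before step 2: [9])
2 | SWAP | [9]
3 | PUSH 3 | [9, 3]
4 | PUSH 57 | [9, 3, 57]
5 | DUP | [9, 3, 57, 57]
6 | PUSH 96 | [9, 3, 57, 57, 96]
7 | PUSH 33 | [9, 3, 57, 57, 96, 33]
8 | PUSH -12 | [9, 3, 57, 57, 96, 33, -12]
9 | DROP | [9, 3, 57, 57, 96, 33]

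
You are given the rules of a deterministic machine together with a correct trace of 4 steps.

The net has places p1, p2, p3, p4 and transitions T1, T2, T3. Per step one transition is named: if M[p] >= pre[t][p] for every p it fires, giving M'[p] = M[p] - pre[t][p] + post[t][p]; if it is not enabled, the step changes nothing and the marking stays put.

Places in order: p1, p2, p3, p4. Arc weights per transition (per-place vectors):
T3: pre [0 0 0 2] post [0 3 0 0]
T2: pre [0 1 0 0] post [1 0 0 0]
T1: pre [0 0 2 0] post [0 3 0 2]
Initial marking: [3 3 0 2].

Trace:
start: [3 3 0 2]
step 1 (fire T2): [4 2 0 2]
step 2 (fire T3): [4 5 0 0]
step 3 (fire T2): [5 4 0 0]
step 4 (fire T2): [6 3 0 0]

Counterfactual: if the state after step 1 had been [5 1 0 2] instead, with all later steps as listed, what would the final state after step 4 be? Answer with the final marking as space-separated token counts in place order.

7 2 0 0

state after step 1 := [5 1 0 2]
step 2 (fire T3): [5 4 0 0]
step 3 (fire T2): [6 3 0 0]
step 4 (fire T2): [7 2 0 0]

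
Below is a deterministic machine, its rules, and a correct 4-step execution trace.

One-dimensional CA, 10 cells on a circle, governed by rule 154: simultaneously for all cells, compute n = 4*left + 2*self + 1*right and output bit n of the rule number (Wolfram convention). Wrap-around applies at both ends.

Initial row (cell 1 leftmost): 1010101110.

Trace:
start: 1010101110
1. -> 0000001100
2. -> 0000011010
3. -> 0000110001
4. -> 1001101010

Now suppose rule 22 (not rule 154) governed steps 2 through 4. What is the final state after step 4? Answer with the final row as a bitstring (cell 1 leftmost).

(re-executing steps 2..4 under rule 22; state before step 2: 0000001100)
2. -> 0000010010
3. -> 0000111111
4. -> 1001000000

1001000000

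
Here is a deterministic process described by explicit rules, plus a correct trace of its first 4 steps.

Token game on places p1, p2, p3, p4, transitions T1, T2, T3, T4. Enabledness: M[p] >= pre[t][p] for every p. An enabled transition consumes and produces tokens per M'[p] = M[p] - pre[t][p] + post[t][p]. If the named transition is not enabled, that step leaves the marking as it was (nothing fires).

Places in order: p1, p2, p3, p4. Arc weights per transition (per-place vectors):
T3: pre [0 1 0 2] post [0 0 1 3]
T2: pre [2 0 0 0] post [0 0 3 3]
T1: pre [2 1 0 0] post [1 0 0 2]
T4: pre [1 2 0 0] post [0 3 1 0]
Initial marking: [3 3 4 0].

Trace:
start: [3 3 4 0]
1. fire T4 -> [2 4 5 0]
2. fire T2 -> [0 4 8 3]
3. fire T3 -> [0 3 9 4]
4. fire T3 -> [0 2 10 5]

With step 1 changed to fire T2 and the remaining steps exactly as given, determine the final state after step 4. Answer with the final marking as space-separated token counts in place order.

1 1 9 5

(re-executing from step 1 with the substitution; state before step 1: [3 3 4 0])
1. fire T2 -> [1 3 7 3]
2. fire T2 -> [1 3 7 3]
3. fire T3 -> [1 2 8 4]
4. fire T3 -> [1 1 9 5]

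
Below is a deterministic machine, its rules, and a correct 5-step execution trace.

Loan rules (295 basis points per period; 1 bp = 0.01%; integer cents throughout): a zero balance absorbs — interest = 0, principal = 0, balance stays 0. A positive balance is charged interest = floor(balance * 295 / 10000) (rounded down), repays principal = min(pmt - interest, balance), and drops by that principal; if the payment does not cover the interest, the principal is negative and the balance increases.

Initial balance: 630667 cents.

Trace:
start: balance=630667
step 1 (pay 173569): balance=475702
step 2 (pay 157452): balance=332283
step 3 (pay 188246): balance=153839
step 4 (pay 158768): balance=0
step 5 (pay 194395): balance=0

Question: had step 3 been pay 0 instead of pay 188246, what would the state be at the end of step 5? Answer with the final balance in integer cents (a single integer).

4718

(re-executing from step 3 with the substitution; state before step 3: balance=332283)
step 3 (pay 0): balance=342085
step 4 (pay 158768): balance=193408
step 5 (pay 194395): balance=4718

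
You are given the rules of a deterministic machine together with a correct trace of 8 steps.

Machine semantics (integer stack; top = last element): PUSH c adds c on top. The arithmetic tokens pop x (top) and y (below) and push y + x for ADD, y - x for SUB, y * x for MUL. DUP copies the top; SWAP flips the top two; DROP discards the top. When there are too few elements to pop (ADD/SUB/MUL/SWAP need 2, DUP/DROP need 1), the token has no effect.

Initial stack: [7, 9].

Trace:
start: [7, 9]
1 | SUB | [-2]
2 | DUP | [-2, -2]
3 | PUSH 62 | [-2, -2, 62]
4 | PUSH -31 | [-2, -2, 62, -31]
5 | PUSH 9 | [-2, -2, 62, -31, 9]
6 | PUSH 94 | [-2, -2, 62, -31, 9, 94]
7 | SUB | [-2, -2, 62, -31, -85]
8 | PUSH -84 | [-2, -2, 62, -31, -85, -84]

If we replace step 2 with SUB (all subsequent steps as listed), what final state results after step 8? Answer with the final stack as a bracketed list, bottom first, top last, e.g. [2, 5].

(re-executing from step 2 with the substitution; state before step 2: [-2])
2 | SUB | [-2]
3 | PUSH 62 | [-2, 62]
4 | PUSH -31 | [-2, 62, -31]
5 | PUSH 9 | [-2, 62, -31, 9]
6 | PUSH 94 | [-2, 62, -31, 9, 94]
7 | SUB | [-2, 62, -31, -85]
8 | PUSH -84 | [-2, 62, -31, -85, -84]

[-2, 62, -31, -85, -84]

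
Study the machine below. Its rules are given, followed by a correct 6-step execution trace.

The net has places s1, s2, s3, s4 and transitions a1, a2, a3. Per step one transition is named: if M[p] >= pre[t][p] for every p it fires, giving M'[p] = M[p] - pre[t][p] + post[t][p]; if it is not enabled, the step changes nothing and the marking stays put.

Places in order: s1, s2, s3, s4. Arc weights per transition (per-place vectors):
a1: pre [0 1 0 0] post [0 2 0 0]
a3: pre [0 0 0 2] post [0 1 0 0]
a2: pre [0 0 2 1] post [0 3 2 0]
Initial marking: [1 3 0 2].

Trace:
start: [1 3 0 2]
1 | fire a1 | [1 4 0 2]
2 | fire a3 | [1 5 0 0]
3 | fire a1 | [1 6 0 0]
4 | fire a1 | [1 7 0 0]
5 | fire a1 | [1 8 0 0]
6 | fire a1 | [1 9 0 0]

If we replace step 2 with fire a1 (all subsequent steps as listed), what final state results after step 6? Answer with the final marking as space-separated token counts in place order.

1 9 0 2

(re-executing from step 2 with the substitution; state before step 2: [1 4 0 2])
2 | fire a1 | [1 5 0 2]
3 | fire a1 | [1 6 0 2]
4 | fire a1 | [1 7 0 2]
5 | fire a1 | [1 8 0 2]
6 | fire a1 | [1 9 0 2]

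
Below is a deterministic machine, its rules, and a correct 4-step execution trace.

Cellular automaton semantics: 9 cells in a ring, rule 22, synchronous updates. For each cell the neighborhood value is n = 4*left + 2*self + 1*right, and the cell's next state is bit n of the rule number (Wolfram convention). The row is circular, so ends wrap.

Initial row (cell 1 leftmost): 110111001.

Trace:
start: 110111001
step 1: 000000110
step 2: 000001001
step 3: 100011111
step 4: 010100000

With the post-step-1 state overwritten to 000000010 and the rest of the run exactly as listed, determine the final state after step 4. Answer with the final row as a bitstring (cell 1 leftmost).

state after step 1 := 000000010
step 2: 000000111
step 3: 100001000
step 4: 110011101

110011101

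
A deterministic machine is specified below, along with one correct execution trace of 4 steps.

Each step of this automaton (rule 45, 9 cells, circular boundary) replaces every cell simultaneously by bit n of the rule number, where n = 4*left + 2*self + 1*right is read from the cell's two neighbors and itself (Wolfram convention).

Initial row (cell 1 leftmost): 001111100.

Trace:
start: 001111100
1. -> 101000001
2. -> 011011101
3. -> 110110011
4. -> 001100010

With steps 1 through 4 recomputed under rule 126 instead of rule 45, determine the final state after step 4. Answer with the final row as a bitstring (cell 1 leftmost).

(re-executing steps 1..4 under rule 126; state before step 1: 001111100)
1. -> 011000110
2. -> 111101111
3. -> 000111000
4. -> 001101100

001101100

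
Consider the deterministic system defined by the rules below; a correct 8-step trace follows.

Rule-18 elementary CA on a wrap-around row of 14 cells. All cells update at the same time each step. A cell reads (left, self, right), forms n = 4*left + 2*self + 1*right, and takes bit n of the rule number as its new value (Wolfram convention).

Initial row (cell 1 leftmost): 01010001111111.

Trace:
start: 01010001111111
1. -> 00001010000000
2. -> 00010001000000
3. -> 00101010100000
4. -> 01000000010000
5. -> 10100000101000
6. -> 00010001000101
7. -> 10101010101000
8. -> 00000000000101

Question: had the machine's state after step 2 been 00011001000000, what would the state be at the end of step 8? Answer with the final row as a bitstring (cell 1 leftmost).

state after step 2 := 00011001000000
3. -> 00100110100000
4. -> 01011000010000
5. -> 10000100101000
6. -> 01001011000101
7. -> 00110000101000
8. -> 01001001000100

01001001000100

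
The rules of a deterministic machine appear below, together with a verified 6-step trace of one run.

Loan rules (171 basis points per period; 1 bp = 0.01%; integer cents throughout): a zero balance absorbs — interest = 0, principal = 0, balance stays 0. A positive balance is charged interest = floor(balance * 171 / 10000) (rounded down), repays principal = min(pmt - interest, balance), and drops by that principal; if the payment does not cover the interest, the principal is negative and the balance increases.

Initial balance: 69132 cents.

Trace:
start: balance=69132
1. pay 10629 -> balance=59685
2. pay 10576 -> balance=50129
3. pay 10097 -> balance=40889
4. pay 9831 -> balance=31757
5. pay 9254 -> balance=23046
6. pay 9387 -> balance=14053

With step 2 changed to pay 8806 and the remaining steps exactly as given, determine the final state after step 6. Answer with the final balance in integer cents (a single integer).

(re-executing from step 2 with the substitution; state before step 2: balance=59685)
2. pay 8806 -> balance=51899
3. pay 10097 -> balance=42689
4. pay 9831 -> balance=33587
5. pay 9254 -> balance=24907
6. pay 9387 -> balance=15945

15945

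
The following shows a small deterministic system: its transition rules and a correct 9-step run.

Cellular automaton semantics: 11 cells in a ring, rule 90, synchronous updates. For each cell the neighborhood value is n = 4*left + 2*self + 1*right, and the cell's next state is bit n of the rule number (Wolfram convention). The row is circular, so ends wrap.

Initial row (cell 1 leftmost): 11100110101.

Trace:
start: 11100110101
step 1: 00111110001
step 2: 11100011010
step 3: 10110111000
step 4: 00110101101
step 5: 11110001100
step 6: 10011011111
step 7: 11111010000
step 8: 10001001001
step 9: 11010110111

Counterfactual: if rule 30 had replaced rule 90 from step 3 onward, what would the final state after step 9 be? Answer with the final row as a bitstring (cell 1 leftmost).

00011100000

(re-executing steps 3..9 under rule 30; state before step 3: 11100011010)
step 3: 10010110010
step 4: 11110101110
step 5: 10000101000
step 6: 11001101101
step 7: 00111001001
step 8: 11100111111
step 9: 00011100000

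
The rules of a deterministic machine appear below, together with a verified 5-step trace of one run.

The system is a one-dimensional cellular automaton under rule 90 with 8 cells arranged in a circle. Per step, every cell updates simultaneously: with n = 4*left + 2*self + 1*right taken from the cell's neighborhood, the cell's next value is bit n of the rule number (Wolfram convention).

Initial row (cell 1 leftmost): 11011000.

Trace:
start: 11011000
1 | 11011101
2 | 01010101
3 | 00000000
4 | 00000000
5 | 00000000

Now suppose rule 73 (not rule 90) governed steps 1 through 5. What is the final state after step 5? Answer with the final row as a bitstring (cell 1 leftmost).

(re-executing steps 1..5 under rule 73; state before step 1: 11011000)
1 | 11011010
2 | 11011000
3 | 11011010
4 | 11011000
5 | 11011010

11011010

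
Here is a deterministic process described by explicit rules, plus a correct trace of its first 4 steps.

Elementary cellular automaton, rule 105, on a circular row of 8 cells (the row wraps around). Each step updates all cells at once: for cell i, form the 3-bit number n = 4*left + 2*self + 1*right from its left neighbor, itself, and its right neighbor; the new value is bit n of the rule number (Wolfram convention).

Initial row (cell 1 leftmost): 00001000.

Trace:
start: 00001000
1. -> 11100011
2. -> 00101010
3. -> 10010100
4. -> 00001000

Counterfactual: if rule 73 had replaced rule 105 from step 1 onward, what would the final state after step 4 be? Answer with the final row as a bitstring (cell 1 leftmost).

00111110

(re-executing steps 1..4 under rule 73; state before step 1: 00001000)
1. -> 11100011
2. -> 00101010
3. -> 10000000
4. -> 00111110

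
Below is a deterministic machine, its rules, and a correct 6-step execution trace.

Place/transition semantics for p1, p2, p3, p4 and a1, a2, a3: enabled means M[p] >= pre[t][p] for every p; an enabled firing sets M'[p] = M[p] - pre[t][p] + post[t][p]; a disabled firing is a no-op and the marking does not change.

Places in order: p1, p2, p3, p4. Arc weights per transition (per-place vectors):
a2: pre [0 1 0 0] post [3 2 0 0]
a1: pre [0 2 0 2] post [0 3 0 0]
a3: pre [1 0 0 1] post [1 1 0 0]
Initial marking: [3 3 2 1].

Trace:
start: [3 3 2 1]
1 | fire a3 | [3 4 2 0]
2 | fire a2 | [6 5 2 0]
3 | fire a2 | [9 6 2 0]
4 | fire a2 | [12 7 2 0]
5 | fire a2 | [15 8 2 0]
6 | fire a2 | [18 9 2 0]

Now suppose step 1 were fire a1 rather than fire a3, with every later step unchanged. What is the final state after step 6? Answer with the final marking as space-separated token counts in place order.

(re-executing from step 1 with the substitution; state before step 1: [3 3 2 1])
1 | fire a1 | [3 3 2 1]
2 | fire a2 | [6 4 2 1]
3 | fire a2 | [9 5 2 1]
4 | fire a2 | [12 6 2 1]
5 | fire a2 | [15 7 2 1]
6 | fire a2 | [18 8 2 1]

18 8 2 1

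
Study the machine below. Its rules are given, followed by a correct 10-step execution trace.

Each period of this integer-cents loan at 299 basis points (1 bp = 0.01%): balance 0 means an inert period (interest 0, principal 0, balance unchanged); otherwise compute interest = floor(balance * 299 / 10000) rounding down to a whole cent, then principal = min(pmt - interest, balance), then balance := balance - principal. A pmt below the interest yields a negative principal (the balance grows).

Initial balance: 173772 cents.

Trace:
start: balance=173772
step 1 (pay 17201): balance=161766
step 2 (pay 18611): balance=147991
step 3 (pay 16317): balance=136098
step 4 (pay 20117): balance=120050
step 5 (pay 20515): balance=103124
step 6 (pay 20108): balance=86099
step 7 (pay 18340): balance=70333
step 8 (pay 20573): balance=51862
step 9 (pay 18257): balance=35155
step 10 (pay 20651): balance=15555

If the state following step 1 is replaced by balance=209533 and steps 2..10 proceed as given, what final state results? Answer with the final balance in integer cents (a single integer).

77828

state after step 1 := balance=209533
step 2 (pay 18611): balance=197187
step 3 (pay 16317): balance=186765
step 4 (pay 20117): balance=172232
step 5 (pay 20515): balance=156866
step 6 (pay 20108): balance=141448
step 7 (pay 18340): balance=127337
step 8 (pay 20573): balance=110571
step 9 (pay 18257): balance=95620
step 10 (pay 20651): balance=77828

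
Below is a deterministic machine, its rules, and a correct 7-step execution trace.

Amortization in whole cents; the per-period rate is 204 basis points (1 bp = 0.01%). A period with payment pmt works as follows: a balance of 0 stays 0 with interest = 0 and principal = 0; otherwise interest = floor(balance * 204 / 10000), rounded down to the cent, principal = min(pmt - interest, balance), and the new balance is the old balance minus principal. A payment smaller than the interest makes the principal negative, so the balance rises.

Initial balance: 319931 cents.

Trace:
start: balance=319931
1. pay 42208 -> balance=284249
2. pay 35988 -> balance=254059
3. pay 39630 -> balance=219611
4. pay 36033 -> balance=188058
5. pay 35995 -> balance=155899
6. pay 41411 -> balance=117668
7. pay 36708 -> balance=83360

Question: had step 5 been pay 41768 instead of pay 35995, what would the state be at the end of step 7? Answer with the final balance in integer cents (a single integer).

(re-executing from step 5 with the substitution; state before step 5: balance=188058)
5. pay 41768 -> balance=150126
6. pay 41411 -> balance=111777
7. pay 36708 -> balance=77349

77349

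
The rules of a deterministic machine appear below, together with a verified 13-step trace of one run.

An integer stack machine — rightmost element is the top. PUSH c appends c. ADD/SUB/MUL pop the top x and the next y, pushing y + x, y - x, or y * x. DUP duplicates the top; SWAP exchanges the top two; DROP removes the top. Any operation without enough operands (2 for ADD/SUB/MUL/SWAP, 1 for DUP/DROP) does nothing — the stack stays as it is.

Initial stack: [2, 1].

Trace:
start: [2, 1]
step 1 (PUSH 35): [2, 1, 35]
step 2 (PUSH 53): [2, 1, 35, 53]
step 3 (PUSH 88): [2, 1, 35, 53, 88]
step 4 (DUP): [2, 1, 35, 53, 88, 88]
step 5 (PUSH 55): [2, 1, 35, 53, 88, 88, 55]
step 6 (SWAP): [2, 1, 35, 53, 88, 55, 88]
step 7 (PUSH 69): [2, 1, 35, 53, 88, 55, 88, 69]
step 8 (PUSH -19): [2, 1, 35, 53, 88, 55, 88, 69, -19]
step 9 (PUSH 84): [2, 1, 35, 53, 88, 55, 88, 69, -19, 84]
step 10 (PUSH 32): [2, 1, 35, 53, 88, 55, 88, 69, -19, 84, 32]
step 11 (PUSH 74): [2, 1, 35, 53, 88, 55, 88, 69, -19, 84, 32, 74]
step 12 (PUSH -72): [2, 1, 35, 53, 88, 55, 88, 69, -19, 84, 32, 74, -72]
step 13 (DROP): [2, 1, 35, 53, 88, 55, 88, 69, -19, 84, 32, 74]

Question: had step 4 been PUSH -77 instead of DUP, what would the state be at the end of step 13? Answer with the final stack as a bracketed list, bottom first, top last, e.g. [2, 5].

[2, 1, 35, 53, 88, 55, -77, 69, -19, 84, 32, 74]

(re-executing from step 4 with the substitution; state before step 4: [2, 1, 35, 53, 88])
step 4 (PUSH -77): [2, 1, 35, 53, 88, -77]
step 5 (PUSH 55): [2, 1, 35, 53, 88, -77, 55]
step 6 (SWAP): [2, 1, 35, 53, 88, 55, -77]
step 7 (PUSH 69): [2, 1, 35, 53, 88, 55, -77, 69]
step 8 (PUSH -19): [2, 1, 35, 53, 88, 55, -77, 69, -19]
step 9 (PUSH 84): [2, 1, 35, 53, 88, 55, -77, 69, -19, 84]
step 10 (PUSH 32): [2, 1, 35, 53, 88, 55, -77, 69, -19, 84, 32]
step 11 (PUSH 74): [2, 1, 35, 53, 88, 55, -77, 69, -19, 84, 32, 74]
step 12 (PUSH -72): [2, 1, 35, 53, 88, 55, -77, 69, -19, 84, 32, 74, -72]
step 13 (DROP): [2, 1, 35, 53, 88, 55, -77, 69, -19, 84, 32, 74]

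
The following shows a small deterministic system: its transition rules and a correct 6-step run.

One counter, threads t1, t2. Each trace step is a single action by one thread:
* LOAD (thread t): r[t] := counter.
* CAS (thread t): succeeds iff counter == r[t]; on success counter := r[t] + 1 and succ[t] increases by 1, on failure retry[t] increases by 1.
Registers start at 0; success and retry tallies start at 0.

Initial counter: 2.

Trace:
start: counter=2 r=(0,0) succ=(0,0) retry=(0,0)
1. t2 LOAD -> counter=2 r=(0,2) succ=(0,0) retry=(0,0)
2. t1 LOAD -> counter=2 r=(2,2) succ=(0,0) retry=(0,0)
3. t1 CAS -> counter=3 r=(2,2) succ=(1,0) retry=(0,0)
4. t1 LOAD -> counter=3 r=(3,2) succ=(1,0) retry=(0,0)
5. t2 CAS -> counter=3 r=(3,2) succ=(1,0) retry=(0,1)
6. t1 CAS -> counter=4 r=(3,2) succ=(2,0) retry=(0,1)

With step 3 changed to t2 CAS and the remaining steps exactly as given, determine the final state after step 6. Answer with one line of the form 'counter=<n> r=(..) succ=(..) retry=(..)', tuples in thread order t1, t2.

counter=4 r=(3,2) succ=(1,1) retry=(0,1)

(re-executing from step 3 with the substitution; state before step 3: counter=2 r=(2,2) succ=(0,0) retry=(0,0))
3. t2 CAS -> counter=3 r=(2,2) succ=(0,1) retry=(0,0)
4. t1 LOAD -> counter=3 r=(3,2) succ=(0,1) retry=(0,0)
5. t2 CAS -> counter=3 r=(3,2) succ=(0,1) retry=(0,1)
6. t1 CAS -> counter=4 r=(3,2) succ=(1,1) retry=(0,1)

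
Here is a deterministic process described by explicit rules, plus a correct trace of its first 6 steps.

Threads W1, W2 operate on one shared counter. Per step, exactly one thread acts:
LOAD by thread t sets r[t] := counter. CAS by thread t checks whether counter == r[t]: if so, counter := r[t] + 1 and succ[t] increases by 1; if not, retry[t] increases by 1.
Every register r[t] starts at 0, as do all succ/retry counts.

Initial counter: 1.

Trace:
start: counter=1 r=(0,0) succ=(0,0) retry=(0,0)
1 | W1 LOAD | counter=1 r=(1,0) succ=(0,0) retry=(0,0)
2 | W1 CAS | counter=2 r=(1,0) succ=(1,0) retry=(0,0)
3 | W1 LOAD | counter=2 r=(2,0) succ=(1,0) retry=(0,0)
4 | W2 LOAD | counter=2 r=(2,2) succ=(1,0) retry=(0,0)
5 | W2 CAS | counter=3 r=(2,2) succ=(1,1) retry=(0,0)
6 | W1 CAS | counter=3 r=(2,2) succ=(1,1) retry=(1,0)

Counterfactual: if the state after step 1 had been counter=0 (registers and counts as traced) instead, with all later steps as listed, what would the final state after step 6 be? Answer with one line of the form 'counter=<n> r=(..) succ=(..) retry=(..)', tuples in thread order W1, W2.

counter=1 r=(0,0) succ=(0,1) retry=(2,0)

state after step 1 := counter=0 r=(1,0) succ=(0,0) retry=(0,0)
2 | W1 CAS | counter=0 r=(1,0) succ=(0,0) retry=(1,0)
3 | W1 LOAD | counter=0 r=(0,0) succ=(0,0) retry=(1,0)
4 | W2 LOAD | counter=0 r=(0,0) succ=(0,0) retry=(1,0)
5 | W2 CAS | counter=1 r=(0,0) succ=(0,1) retry=(1,0)
6 | W1 CAS | counter=1 r=(0,0) succ=(0,1) retry=(2,0)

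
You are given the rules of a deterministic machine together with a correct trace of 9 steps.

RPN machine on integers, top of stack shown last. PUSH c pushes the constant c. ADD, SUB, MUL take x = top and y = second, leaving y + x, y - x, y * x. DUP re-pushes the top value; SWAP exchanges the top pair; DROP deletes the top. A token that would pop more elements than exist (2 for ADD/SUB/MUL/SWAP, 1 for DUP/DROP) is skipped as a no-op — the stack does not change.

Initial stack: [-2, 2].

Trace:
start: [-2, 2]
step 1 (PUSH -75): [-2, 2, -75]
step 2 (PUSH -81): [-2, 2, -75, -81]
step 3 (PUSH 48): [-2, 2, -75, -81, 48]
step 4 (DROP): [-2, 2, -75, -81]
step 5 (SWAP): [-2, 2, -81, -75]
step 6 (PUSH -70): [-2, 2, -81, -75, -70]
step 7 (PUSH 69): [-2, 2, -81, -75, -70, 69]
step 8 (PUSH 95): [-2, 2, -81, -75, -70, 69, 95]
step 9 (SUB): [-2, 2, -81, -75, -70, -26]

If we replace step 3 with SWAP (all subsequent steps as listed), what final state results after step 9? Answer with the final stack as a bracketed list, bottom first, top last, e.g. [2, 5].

[-2, -81, 2, -70, -26]

(re-executing from step 3 with the substitution; state before step 3: [-2, 2, -75, -81])
step 3 (SWAP): [-2, 2, -81, -75]
step 4 (DROP): [-2, 2, -81]
step 5 (SWAP): [-2, -81, 2]
step 6 (PUSH -70): [-2, -81, 2, -70]
step 7 (PUSH 69): [-2, -81, 2, -70, 69]
step 8 (PUSH 95): [-2, -81, 2, -70, 69, 95]
step 9 (SUB): [-2, -81, 2, -70, -26]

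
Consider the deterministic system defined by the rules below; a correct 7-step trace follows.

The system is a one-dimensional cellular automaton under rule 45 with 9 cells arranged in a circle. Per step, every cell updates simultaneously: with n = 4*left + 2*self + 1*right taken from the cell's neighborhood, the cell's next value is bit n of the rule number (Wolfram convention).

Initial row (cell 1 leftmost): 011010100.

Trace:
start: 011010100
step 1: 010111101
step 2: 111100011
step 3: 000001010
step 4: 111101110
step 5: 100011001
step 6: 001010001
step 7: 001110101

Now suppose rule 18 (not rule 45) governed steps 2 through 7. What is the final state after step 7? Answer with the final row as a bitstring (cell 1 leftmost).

(re-executing steps 2..7 under rule 18; state before step 2: 010111101)
step 2: 000000000
step 3: 000000000
step 4: 000000000
step 5: 000000000
step 6: 000000000
step 7: 000000000

000000000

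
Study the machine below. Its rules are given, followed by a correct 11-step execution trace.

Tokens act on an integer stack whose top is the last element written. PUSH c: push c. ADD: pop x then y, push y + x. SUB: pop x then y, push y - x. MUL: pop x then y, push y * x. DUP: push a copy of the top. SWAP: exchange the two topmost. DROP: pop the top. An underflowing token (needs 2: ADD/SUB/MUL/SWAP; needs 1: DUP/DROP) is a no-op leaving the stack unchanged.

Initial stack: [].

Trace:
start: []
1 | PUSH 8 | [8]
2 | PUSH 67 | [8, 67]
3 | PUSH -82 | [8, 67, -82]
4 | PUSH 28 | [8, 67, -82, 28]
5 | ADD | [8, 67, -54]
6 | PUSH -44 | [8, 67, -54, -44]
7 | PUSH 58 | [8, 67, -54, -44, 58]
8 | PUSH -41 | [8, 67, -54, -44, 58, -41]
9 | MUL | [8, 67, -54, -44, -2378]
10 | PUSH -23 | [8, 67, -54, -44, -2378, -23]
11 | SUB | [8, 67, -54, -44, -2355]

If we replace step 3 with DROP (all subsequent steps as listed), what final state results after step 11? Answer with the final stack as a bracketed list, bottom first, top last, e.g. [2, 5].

[36, -44, -2355]

(re-executing from step 3 with the substitution; state before step 3: [8, 67])
3 | DROP | [8]
4 | PUSH 28 | [8, 28]
5 | ADD | [36]
6 | PUSH -44 | [36, -44]
7 | PUSH 58 | [36, -44, 58]
8 | PUSH -41 | [36, -44, 58, -41]
9 | MUL | [36, -44, -2378]
10 | PUSH -23 | [36, -44, -2378, -23]
11 | SUB | [36, -44, -2355]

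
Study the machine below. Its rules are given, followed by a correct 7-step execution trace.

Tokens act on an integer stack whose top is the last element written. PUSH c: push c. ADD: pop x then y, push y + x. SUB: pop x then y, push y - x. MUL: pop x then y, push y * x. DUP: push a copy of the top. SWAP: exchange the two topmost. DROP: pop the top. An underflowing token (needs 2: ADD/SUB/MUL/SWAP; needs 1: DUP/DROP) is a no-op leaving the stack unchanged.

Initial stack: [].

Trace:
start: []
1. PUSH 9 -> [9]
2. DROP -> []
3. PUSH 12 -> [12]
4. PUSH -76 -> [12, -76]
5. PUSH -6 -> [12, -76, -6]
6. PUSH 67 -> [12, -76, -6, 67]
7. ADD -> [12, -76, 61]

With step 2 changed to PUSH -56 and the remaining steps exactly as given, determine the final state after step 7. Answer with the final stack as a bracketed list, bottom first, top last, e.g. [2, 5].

[9, -56, 12, -76, 61]

(re-executing from step 2 with the substitution; state before step 2: [9])
2. PUSH -56 -> [9, -56]
3. PUSH 12 -> [9, -56, 12]
4. PUSH -76 -> [9, -56, 12, -76]
5. PUSH -6 -> [9, -56, 12, -76, -6]
6. PUSH 67 -> [9, -56, 12, -76, -6, 67]
7. ADD -> [9, -56, 12, -76, 61]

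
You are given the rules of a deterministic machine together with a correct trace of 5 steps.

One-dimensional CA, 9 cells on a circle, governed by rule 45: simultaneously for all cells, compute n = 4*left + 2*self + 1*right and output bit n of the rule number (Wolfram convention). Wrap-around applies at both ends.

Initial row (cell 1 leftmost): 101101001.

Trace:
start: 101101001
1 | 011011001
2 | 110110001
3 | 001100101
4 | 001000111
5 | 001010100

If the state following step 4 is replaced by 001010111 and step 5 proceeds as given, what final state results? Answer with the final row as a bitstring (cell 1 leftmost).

state after step 4 := 001010111
5 | 001111100

001111100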